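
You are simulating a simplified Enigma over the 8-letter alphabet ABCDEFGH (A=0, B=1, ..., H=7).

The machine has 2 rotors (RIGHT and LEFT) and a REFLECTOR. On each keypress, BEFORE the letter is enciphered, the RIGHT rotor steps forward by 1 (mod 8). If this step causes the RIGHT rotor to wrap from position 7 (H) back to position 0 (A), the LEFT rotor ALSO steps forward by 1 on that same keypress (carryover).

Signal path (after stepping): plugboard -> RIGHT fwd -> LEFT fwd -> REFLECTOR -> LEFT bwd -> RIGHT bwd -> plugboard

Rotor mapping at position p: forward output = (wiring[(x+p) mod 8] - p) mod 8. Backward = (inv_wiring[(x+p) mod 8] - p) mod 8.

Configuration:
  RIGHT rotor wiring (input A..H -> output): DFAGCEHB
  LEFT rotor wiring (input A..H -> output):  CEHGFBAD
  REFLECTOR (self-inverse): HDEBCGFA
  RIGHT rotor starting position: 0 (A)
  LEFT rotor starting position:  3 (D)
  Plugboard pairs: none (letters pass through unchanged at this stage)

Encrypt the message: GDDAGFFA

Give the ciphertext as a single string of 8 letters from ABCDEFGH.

Char 1 ('G'): step: R->1, L=3; G->plug->G->R->A->L->D->refl->B->L'->G->R'->F->plug->F
Char 2 ('D'): step: R->2, L=3; D->plug->D->R->C->L->G->refl->F->L'->D->R'->H->plug->H
Char 3 ('D'): step: R->3, L=3; D->plug->D->R->E->L->A->refl->H->L'->F->R'->H->plug->H
Char 4 ('A'): step: R->4, L=3; A->plug->A->R->G->L->B->refl->D->L'->A->R'->B->plug->B
Char 5 ('G'): step: R->5, L=3; G->plug->G->R->B->L->C->refl->E->L'->H->R'->A->plug->A
Char 6 ('F'): step: R->6, L=3; F->plug->F->R->A->L->D->refl->B->L'->G->R'->H->plug->H
Char 7 ('F'): step: R->7, L=3; F->plug->F->R->D->L->F->refl->G->L'->C->R'->A->plug->A
Char 8 ('A'): step: R->0, L->4 (L advanced); A->plug->A->R->D->L->H->refl->A->L'->F->R'->B->plug->B

Answer: FHHBAHAB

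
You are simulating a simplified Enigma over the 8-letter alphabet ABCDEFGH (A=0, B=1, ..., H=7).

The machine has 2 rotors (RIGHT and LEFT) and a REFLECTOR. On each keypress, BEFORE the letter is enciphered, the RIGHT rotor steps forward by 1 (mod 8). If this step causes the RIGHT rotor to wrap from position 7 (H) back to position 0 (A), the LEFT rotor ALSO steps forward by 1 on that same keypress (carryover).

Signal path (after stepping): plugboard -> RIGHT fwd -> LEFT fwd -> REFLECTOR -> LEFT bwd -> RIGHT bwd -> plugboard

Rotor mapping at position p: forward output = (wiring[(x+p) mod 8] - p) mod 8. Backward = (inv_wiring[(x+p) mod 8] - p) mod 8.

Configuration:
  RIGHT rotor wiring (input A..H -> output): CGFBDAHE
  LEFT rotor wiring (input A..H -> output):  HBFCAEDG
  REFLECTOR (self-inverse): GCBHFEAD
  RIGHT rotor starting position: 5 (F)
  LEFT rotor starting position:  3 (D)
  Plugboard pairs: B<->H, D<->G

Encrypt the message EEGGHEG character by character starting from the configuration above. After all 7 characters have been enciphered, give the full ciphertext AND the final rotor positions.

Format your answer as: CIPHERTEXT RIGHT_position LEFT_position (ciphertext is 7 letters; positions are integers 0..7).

Char 1 ('E'): step: R->6, L=3; E->plug->E->R->H->L->C->refl->B->L'->C->R'->H->plug->B
Char 2 ('E'): step: R->7, L=3; E->plug->E->R->C->L->B->refl->C->L'->H->R'->C->plug->C
Char 3 ('G'): step: R->0, L->4 (L advanced); G->plug->D->R->B->L->A->refl->G->L'->H->R'->G->plug->D
Char 4 ('G'): step: R->1, L=4; G->plug->D->R->C->L->H->refl->D->L'->E->R'->B->plug->H
Char 5 ('H'): step: R->2, L=4; H->plug->B->R->H->L->G->refl->A->L'->B->R'->C->plug->C
Char 6 ('E'): step: R->3, L=4; E->plug->E->R->B->L->A->refl->G->L'->H->R'->F->plug->F
Char 7 ('G'): step: R->4, L=4; G->plug->D->R->A->L->E->refl->F->L'->F->R'->H->plug->B
Final: ciphertext=BCDHCFB, RIGHT=4, LEFT=4

Answer: BCDHCFB 4 4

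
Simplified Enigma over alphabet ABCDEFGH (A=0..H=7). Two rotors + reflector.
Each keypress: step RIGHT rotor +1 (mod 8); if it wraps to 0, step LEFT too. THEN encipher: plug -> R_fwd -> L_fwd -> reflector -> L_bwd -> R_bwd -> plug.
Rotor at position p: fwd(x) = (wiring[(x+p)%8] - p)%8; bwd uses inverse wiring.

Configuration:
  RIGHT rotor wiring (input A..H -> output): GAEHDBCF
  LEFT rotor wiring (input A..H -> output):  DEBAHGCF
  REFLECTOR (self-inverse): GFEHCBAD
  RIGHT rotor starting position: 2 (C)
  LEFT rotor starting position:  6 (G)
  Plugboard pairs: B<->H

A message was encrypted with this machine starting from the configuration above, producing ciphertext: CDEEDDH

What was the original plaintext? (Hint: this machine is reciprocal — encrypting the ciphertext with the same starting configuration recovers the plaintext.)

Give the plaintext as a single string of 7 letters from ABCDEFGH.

Char 1 ('C'): step: R->3, L=6; C->plug->C->R->G->L->B->refl->F->L'->C->R'->E->plug->E
Char 2 ('D'): step: R->4, L=6; D->plug->D->R->B->L->H->refl->D->L'->E->R'->F->plug->F
Char 3 ('E'): step: R->5, L=6; E->plug->E->R->D->L->G->refl->A->L'->H->R'->F->plug->F
Char 4 ('E'): step: R->6, L=6; E->plug->E->R->G->L->B->refl->F->L'->C->R'->D->plug->D
Char 5 ('D'): step: R->7, L=6; D->plug->D->R->F->L->C->refl->E->L'->A->R'->E->plug->E
Char 6 ('D'): step: R->0, L->7 (L advanced); D->plug->D->R->H->L->D->refl->H->L'->G->R'->A->plug->A
Char 7 ('H'): step: R->1, L=7; H->plug->B->R->D->L->C->refl->E->L'->B->R'->F->plug->F

Answer: EFFDEAF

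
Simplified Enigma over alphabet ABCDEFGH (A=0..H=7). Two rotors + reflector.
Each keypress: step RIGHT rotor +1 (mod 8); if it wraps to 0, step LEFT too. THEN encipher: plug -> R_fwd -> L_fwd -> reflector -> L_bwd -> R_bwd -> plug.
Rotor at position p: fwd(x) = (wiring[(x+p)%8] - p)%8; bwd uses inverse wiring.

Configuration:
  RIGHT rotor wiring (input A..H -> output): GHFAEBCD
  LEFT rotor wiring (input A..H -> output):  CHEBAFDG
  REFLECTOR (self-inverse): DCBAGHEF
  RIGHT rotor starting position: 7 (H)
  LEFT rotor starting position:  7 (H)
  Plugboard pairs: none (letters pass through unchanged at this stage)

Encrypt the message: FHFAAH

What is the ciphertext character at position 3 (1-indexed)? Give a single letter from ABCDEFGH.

Char 1 ('F'): step: R->0, L->0 (L advanced); F->plug->F->R->B->L->H->refl->F->L'->F->R'->C->plug->C
Char 2 ('H'): step: R->1, L=0; H->plug->H->R->F->L->F->refl->H->L'->B->R'->F->plug->F
Char 3 ('F'): step: R->2, L=0; F->plug->F->R->B->L->H->refl->F->L'->F->R'->H->plug->H

H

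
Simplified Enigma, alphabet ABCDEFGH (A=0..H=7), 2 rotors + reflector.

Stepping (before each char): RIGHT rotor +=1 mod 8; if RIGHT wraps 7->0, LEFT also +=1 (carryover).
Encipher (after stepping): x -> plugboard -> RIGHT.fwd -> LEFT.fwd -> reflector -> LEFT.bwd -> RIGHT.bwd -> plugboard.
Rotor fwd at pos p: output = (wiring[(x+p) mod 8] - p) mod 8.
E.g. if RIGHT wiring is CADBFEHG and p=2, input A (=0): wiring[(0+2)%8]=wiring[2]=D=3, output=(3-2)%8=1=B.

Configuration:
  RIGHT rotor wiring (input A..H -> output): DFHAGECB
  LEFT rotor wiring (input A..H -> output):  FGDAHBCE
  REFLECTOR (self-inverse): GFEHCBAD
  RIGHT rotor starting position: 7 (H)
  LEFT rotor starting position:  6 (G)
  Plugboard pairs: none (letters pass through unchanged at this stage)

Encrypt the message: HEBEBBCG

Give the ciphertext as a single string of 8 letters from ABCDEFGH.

Answer: BBHBHHEE

Derivation:
Char 1 ('H'): step: R->0, L->7 (L advanced); H->plug->H->R->B->L->G->refl->A->L'->F->R'->B->plug->B
Char 2 ('E'): step: R->1, L=7; E->plug->E->R->D->L->E->refl->C->L'->G->R'->B->plug->B
Char 3 ('B'): step: R->2, L=7; B->plug->B->R->G->L->C->refl->E->L'->D->R'->H->plug->H
Char 4 ('E'): step: R->3, L=7; E->plug->E->R->G->L->C->refl->E->L'->D->R'->B->plug->B
Char 5 ('B'): step: R->4, L=7; B->plug->B->R->A->L->F->refl->B->L'->E->R'->H->plug->H
Char 6 ('B'): step: R->5, L=7; B->plug->B->R->F->L->A->refl->G->L'->B->R'->H->plug->H
Char 7 ('C'): step: R->6, L=7; C->plug->C->R->F->L->A->refl->G->L'->B->R'->E->plug->E
Char 8 ('G'): step: R->7, L=7; G->plug->G->R->F->L->A->refl->G->L'->B->R'->E->plug->E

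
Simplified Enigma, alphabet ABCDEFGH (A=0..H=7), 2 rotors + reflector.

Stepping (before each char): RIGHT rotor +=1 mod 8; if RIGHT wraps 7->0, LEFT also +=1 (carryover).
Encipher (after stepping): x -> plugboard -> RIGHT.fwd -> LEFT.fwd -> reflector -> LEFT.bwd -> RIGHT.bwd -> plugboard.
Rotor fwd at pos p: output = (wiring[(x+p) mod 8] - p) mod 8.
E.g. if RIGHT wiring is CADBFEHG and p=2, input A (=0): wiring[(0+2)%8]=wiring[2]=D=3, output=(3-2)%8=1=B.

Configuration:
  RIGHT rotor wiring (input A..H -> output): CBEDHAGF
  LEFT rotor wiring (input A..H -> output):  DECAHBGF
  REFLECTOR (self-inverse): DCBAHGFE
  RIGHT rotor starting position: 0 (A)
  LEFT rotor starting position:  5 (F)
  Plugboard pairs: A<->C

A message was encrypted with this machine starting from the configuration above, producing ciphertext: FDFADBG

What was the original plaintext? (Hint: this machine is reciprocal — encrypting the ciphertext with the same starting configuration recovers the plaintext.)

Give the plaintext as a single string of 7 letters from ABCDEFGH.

Char 1 ('F'): step: R->1, L=5; F->plug->F->R->F->L->F->refl->G->L'->D->R'->B->plug->B
Char 2 ('D'): step: R->2, L=5; D->plug->D->R->G->L->D->refl->A->L'->C->R'->A->plug->C
Char 3 ('F'): step: R->3, L=5; F->plug->F->R->H->L->C->refl->B->L'->B->R'->H->plug->H
Char 4 ('A'): step: R->4, L=5; A->plug->C->R->C->L->A->refl->D->L'->G->R'->E->plug->E
Char 5 ('D'): step: R->5, L=5; D->plug->D->R->F->L->F->refl->G->L'->D->R'->A->plug->C
Char 6 ('B'): step: R->6, L=5; B->plug->B->R->H->L->C->refl->B->L'->B->R'->G->plug->G
Char 7 ('G'): step: R->7, L=5; G->plug->G->R->B->L->B->refl->C->L'->H->R'->H->plug->H

Answer: BCHECGH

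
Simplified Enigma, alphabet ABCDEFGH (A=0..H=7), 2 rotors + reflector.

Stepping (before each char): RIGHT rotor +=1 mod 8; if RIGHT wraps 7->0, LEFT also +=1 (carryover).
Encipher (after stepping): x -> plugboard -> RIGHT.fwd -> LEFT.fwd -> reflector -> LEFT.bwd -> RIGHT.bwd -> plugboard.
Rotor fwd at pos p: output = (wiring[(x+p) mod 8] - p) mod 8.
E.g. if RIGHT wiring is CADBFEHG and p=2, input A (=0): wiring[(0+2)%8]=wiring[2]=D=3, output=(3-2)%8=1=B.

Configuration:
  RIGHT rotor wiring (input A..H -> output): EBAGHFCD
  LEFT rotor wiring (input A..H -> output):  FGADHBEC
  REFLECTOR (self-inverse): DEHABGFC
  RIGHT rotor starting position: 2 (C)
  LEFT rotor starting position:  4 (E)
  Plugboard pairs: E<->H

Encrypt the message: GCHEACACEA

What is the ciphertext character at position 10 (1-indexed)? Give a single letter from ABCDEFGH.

Char 1 ('G'): step: R->3, L=4; G->plug->G->R->G->L->E->refl->B->L'->E->R'->B->plug->B
Char 2 ('C'): step: R->4, L=4; C->plug->C->R->G->L->E->refl->B->L'->E->R'->G->plug->G
Char 3 ('H'): step: R->5, L=4; H->plug->E->R->E->L->B->refl->E->L'->G->R'->C->plug->C
Char 4 ('E'): step: R->6, L=4; E->plug->H->R->H->L->H->refl->C->L'->F->R'->B->plug->B
Char 5 ('A'): step: R->7, L=4; A->plug->A->R->E->L->B->refl->E->L'->G->R'->G->plug->G
Char 6 ('C'): step: R->0, L->5 (L advanced); C->plug->C->R->A->L->E->refl->B->L'->E->R'->A->plug->A
Char 7 ('A'): step: R->1, L=5; A->plug->A->R->A->L->E->refl->B->L'->E->R'->E->plug->H
Char 8 ('C'): step: R->2, L=5; C->plug->C->R->F->L->D->refl->A->L'->D->R'->D->plug->D
Char 9 ('E'): step: R->3, L=5; E->plug->H->R->F->L->D->refl->A->L'->D->R'->A->plug->A
Char 10 ('A'): step: R->4, L=5; A->plug->A->R->D->L->A->refl->D->L'->F->R'->F->plug->F

F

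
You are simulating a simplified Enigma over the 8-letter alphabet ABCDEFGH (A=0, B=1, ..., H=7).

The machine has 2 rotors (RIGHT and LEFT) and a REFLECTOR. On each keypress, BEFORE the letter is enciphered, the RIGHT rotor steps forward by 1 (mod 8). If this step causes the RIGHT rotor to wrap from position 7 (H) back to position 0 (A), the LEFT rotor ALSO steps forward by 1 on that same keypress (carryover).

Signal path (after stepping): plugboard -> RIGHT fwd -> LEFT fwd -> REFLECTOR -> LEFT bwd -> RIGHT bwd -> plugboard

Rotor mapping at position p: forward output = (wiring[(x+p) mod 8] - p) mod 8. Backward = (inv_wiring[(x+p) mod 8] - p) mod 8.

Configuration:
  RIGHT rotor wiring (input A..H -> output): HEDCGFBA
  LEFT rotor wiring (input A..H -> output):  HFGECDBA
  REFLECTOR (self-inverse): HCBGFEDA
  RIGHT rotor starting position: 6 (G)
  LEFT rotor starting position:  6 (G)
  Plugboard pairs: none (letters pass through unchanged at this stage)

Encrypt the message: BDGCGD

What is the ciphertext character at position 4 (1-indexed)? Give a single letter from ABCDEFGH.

Char 1 ('B'): step: R->7, L=6; B->plug->B->R->A->L->D->refl->G->L'->F->R'->C->plug->C
Char 2 ('D'): step: R->0, L->7 (L advanced); D->plug->D->R->C->L->G->refl->D->L'->F->R'->F->plug->F
Char 3 ('G'): step: R->1, L=7; G->plug->G->R->H->L->C->refl->B->L'->A->R'->F->plug->F
Char 4 ('C'): step: R->2, L=7; C->plug->C->R->E->L->F->refl->E->L'->G->R'->F->plug->F

F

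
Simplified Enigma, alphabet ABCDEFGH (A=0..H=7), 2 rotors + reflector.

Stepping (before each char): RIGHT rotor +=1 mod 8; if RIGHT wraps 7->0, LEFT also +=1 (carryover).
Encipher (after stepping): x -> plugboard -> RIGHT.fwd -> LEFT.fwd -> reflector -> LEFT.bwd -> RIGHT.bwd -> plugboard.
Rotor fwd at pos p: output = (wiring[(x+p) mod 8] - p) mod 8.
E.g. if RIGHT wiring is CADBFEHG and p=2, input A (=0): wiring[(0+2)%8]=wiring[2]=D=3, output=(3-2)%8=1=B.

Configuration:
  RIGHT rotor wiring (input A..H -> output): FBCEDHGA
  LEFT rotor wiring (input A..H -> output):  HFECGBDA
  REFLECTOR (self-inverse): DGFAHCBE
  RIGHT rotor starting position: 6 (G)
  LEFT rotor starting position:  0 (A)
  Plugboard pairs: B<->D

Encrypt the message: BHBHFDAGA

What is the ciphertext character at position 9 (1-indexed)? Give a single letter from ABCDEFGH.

Char 1 ('B'): step: R->7, L=0; B->plug->D->R->D->L->C->refl->F->L'->B->R'->A->plug->A
Char 2 ('H'): step: R->0, L->1 (L advanced); H->plug->H->R->A->L->E->refl->H->L'->G->R'->G->plug->G
Char 3 ('B'): step: R->1, L=1; B->plug->D->R->C->L->B->refl->G->L'->H->R'->G->plug->G
Char 4 ('H'): step: R->2, L=1; H->plug->H->R->H->L->G->refl->B->L'->C->R'->B->plug->D
Char 5 ('F'): step: R->3, L=1; F->plug->F->R->C->L->B->refl->G->L'->H->R'->H->plug->H
Char 6 ('D'): step: R->4, L=1; D->plug->B->R->D->L->F->refl->C->L'->F->R'->F->plug->F
Char 7 ('A'): step: R->5, L=1; A->plug->A->R->C->L->B->refl->G->L'->H->R'->G->plug->G
Char 8 ('G'): step: R->6, L=1; G->plug->G->R->F->L->C->refl->F->L'->D->R'->D->plug->B
Char 9 ('A'): step: R->7, L=1; A->plug->A->R->B->L->D->refl->A->L'->E->R'->F->plug->F

F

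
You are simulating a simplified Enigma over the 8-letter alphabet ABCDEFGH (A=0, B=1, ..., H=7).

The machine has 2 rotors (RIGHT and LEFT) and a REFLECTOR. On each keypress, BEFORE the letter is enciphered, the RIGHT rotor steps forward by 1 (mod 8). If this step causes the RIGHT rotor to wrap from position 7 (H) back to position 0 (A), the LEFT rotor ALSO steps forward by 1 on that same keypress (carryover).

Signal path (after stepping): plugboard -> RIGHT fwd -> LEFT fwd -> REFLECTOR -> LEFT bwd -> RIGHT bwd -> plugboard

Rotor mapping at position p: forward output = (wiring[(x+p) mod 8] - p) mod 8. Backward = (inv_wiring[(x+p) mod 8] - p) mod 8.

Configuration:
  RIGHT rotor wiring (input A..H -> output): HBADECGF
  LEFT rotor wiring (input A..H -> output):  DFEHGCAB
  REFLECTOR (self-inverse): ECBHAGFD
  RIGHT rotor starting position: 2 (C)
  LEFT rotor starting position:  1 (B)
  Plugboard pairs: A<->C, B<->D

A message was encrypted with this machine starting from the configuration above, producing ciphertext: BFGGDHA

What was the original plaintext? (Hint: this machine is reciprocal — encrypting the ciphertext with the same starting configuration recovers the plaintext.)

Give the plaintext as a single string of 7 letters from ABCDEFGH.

Char 1 ('B'): step: R->3, L=1; B->plug->D->R->D->L->F->refl->G->L'->C->R'->E->plug->E
Char 2 ('F'): step: R->4, L=1; F->plug->F->R->F->L->H->refl->D->L'->B->R'->D->plug->B
Char 3 ('G'): step: R->5, L=1; G->plug->G->R->G->L->A->refl->E->L'->A->R'->C->plug->A
Char 4 ('G'): step: R->6, L=1; G->plug->G->R->G->L->A->refl->E->L'->A->R'->A->plug->C
Char 5 ('D'): step: R->7, L=1; D->plug->B->R->A->L->E->refl->A->L'->G->R'->A->plug->C
Char 6 ('H'): step: R->0, L->2 (L advanced); H->plug->H->R->F->L->H->refl->D->L'->H->R'->A->plug->C
Char 7 ('A'): step: R->1, L=2; A->plug->C->R->C->L->E->refl->A->L'->D->R'->D->plug->B

Answer: EBACCCB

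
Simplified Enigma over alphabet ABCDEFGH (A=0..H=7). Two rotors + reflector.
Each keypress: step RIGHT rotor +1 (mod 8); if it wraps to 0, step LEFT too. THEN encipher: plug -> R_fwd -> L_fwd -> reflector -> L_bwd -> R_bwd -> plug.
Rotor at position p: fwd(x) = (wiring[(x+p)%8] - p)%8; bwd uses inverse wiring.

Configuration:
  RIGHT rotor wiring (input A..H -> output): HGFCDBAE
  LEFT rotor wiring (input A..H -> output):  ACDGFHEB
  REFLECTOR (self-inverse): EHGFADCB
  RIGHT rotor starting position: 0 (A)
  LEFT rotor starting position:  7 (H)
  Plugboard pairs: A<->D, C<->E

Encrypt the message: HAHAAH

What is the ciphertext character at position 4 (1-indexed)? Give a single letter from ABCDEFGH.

Char 1 ('H'): step: R->1, L=7; H->plug->H->R->G->L->A->refl->E->L'->D->R'->G->plug->G
Char 2 ('A'): step: R->2, L=7; A->plug->D->R->H->L->F->refl->D->L'->C->R'->F->plug->F
Char 3 ('H'): step: R->3, L=7; H->plug->H->R->C->L->D->refl->F->L'->H->R'->A->plug->D
Char 4 ('A'): step: R->4, L=7; A->plug->D->R->A->L->C->refl->G->L'->F->R'->B->plug->B

B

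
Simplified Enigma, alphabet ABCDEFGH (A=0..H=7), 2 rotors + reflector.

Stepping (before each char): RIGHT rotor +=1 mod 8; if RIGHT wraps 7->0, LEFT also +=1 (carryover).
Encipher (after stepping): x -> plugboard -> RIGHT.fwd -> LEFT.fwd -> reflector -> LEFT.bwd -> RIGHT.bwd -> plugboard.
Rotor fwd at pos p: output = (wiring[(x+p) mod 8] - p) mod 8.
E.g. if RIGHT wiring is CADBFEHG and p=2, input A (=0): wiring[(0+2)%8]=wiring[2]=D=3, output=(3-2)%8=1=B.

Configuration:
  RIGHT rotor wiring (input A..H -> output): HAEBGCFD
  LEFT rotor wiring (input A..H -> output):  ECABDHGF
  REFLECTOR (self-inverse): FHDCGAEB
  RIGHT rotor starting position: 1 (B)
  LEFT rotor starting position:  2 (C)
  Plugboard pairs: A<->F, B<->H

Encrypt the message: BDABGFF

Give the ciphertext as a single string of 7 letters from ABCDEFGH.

Answer: GBGDBHD

Derivation:
Char 1 ('B'): step: R->2, L=2; B->plug->H->R->G->L->C->refl->D->L'->F->R'->G->plug->G
Char 2 ('D'): step: R->3, L=2; D->plug->D->R->C->L->B->refl->H->L'->B->R'->H->plug->B
Char 3 ('A'): step: R->4, L=2; A->plug->F->R->E->L->E->refl->G->L'->A->R'->G->plug->G
Char 4 ('B'): step: R->5, L=2; B->plug->H->R->B->L->H->refl->B->L'->C->R'->D->plug->D
Char 5 ('G'): step: R->6, L=2; G->plug->G->R->A->L->G->refl->E->L'->E->R'->H->plug->B
Char 6 ('F'): step: R->7, L=2; F->plug->A->R->E->L->E->refl->G->L'->A->R'->B->plug->H
Char 7 ('F'): step: R->0, L->3 (L advanced); F->plug->A->R->H->L->F->refl->A->L'->B->R'->D->plug->D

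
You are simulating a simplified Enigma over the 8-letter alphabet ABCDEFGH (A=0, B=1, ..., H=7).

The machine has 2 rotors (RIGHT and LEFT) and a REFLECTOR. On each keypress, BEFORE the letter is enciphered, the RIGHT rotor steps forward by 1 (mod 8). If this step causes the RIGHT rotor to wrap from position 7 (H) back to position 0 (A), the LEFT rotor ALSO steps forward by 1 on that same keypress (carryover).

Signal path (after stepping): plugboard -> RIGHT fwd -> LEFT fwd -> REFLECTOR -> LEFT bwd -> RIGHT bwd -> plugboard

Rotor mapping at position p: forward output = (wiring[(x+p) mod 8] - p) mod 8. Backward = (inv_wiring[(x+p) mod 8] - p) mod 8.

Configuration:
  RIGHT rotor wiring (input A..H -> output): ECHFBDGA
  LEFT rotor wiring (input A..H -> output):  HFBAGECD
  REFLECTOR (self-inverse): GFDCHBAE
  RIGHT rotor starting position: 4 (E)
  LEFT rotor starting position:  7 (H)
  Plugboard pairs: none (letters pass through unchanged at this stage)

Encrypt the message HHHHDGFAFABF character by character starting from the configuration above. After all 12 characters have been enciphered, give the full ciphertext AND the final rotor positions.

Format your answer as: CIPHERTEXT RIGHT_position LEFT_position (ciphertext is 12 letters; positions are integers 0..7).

Answer: AACDFDAEBHDD 0 1

Derivation:
Char 1 ('H'): step: R->5, L=7; H->plug->H->R->E->L->B->refl->F->L'->G->R'->A->plug->A
Char 2 ('H'): step: R->6, L=7; H->plug->H->R->F->L->H->refl->E->L'->A->R'->A->plug->A
Char 3 ('H'): step: R->7, L=7; H->plug->H->R->H->L->D->refl->C->L'->D->R'->C->plug->C
Char 4 ('H'): step: R->0, L->0 (L advanced); H->plug->H->R->A->L->H->refl->E->L'->F->R'->D->plug->D
Char 5 ('D'): step: R->1, L=0; D->plug->D->R->A->L->H->refl->E->L'->F->R'->F->plug->F
Char 6 ('G'): step: R->2, L=0; G->plug->G->R->C->L->B->refl->F->L'->B->R'->D->plug->D
Char 7 ('F'): step: R->3, L=0; F->plug->F->R->B->L->F->refl->B->L'->C->R'->A->plug->A
Char 8 ('A'): step: R->4, L=0; A->plug->A->R->F->L->E->refl->H->L'->A->R'->E->plug->E
Char 9 ('F'): step: R->5, L=0; F->plug->F->R->C->L->B->refl->F->L'->B->R'->B->plug->B
Char 10 ('A'): step: R->6, L=0; A->plug->A->R->A->L->H->refl->E->L'->F->R'->H->plug->H
Char 11 ('B'): step: R->7, L=0; B->plug->B->R->F->L->E->refl->H->L'->A->R'->D->plug->D
Char 12 ('F'): step: R->0, L->1 (L advanced); F->plug->F->R->D->L->F->refl->B->L'->F->R'->D->plug->D
Final: ciphertext=AACDFDAEBHDD, RIGHT=0, LEFT=1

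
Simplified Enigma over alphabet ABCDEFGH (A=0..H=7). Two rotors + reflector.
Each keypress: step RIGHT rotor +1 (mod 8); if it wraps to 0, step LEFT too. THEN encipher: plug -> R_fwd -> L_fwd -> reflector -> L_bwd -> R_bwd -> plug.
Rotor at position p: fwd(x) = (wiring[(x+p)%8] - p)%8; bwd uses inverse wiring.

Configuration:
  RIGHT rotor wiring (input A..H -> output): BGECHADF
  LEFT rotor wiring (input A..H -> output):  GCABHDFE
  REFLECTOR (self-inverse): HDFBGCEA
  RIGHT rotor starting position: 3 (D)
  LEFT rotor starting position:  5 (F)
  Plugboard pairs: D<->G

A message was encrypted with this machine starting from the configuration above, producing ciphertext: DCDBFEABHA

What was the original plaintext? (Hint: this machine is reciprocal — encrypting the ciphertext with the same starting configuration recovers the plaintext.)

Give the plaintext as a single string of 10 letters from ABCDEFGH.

Answer: HBHDGDBAEE

Derivation:
Char 1 ('D'): step: R->4, L=5; D->plug->G->R->A->L->G->refl->E->L'->G->R'->H->plug->H
Char 2 ('C'): step: R->5, L=5; C->plug->C->R->A->L->G->refl->E->L'->G->R'->B->plug->B
Char 3 ('D'): step: R->6, L=5; D->plug->G->R->B->L->A->refl->H->L'->C->R'->H->plug->H
Char 4 ('B'): step: R->7, L=5; B->plug->B->R->C->L->H->refl->A->L'->B->R'->G->plug->D
Char 5 ('F'): step: R->0, L->6 (L advanced); F->plug->F->R->A->L->H->refl->A->L'->C->R'->D->plug->G
Char 6 ('E'): step: R->1, L=6; E->plug->E->R->H->L->F->refl->C->L'->E->R'->G->plug->D
Char 7 ('A'): step: R->2, L=6; A->plug->A->R->C->L->A->refl->H->L'->A->R'->B->plug->B
Char 8 ('B'): step: R->3, L=6; B->plug->B->R->E->L->C->refl->F->L'->H->R'->A->plug->A
Char 9 ('H'): step: R->4, L=6; H->plug->H->R->G->L->B->refl->D->L'->F->R'->E->plug->E
Char 10 ('A'): step: R->5, L=6; A->plug->A->R->D->L->E->refl->G->L'->B->R'->E->plug->E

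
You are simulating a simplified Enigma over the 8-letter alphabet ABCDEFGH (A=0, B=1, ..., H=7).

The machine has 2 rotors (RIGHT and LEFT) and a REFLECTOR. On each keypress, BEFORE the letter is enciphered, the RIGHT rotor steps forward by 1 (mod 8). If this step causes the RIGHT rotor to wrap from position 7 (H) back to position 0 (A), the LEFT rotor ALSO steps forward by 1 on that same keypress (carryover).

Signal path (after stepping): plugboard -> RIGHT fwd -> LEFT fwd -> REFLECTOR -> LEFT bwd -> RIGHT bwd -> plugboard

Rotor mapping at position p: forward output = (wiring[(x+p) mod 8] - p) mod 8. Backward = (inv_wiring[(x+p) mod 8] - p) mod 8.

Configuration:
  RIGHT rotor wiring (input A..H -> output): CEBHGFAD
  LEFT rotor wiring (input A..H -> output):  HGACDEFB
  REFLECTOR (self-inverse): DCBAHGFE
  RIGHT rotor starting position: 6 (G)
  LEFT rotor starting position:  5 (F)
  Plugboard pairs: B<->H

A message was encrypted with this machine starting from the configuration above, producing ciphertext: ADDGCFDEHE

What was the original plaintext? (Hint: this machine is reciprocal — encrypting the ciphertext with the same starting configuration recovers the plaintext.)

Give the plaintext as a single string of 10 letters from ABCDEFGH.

Char 1 ('A'): step: R->7, L=5; A->plug->A->R->E->L->B->refl->C->L'->D->R'->B->plug->H
Char 2 ('D'): step: R->0, L->6 (L advanced); D->plug->D->R->H->L->G->refl->F->L'->G->R'->E->plug->E
Char 3 ('D'): step: R->1, L=6; D->plug->D->R->F->L->E->refl->H->L'->A->R'->B->plug->H
Char 4 ('G'): step: R->2, L=6; G->plug->G->R->A->L->H->refl->E->L'->F->R'->B->plug->H
Char 5 ('C'): step: R->3, L=6; C->plug->C->R->C->L->B->refl->C->L'->E->R'->A->plug->A
Char 6 ('F'): step: R->4, L=6; F->plug->F->R->A->L->H->refl->E->L'->F->R'->G->plug->G
Char 7 ('D'): step: R->5, L=6; D->plug->D->R->F->L->E->refl->H->L'->A->R'->A->plug->A
Char 8 ('E'): step: R->6, L=6; E->plug->E->R->D->L->A->refl->D->L'->B->R'->F->plug->F
Char 9 ('H'): step: R->7, L=6; H->plug->B->R->D->L->A->refl->D->L'->B->R'->H->plug->B
Char 10 ('E'): step: R->0, L->7 (L advanced); E->plug->E->R->G->L->F->refl->G->L'->H->R'->D->plug->D

Answer: HEHHAGAFBD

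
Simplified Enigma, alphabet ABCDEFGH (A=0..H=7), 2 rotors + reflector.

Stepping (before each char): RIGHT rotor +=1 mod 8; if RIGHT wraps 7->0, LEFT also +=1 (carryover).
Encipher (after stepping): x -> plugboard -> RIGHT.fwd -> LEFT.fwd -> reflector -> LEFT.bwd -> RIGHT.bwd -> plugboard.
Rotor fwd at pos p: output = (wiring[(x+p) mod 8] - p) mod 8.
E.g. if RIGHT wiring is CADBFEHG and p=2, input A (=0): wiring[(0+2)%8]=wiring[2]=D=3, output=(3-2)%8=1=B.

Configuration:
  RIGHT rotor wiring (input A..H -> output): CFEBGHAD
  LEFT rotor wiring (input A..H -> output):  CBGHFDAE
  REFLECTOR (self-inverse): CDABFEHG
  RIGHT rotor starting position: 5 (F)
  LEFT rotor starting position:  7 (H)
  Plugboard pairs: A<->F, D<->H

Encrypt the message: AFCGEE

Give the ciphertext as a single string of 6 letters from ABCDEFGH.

Answer: BEABGF

Derivation:
Char 1 ('A'): step: R->6, L=7; A->plug->F->R->D->L->H->refl->G->L'->F->R'->B->plug->B
Char 2 ('F'): step: R->7, L=7; F->plug->A->R->E->L->A->refl->C->L'->C->R'->E->plug->E
Char 3 ('C'): step: R->0, L->0 (L advanced); C->plug->C->R->E->L->F->refl->E->L'->H->R'->F->plug->A
Char 4 ('G'): step: R->1, L=0; G->plug->G->R->C->L->G->refl->H->L'->D->R'->B->plug->B
Char 5 ('E'): step: R->2, L=0; E->plug->E->R->G->L->A->refl->C->L'->A->R'->G->plug->G
Char 6 ('E'): step: R->3, L=0; E->plug->E->R->A->L->C->refl->A->L'->G->R'->A->plug->F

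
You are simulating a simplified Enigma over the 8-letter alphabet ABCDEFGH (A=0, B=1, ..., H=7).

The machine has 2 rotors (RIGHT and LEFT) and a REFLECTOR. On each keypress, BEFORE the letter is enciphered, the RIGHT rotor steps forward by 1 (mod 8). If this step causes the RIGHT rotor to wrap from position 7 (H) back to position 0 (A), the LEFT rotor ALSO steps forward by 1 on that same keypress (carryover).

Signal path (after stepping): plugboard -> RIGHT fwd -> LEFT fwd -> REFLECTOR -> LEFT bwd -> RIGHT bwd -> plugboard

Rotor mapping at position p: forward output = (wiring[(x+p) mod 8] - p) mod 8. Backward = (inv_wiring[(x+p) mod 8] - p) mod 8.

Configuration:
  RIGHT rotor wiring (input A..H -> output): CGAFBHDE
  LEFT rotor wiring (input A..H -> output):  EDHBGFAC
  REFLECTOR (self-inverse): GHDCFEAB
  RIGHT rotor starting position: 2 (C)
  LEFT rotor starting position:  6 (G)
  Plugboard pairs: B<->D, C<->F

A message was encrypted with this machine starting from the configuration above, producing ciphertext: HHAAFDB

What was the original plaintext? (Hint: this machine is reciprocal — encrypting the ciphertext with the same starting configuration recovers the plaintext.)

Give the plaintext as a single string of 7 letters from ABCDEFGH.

Answer: BDDBHGF

Derivation:
Char 1 ('H'): step: R->3, L=6; H->plug->H->R->F->L->D->refl->C->L'->A->R'->D->plug->B
Char 2 ('H'): step: R->4, L=6; H->plug->H->R->B->L->E->refl->F->L'->D->R'->B->plug->D
Char 3 ('A'): step: R->5, L=6; A->plug->A->R->C->L->G->refl->A->L'->G->R'->B->plug->D
Char 4 ('A'): step: R->6, L=6; A->plug->A->R->F->L->D->refl->C->L'->A->R'->D->plug->B
Char 5 ('F'): step: R->7, L=6; F->plug->C->R->H->L->H->refl->B->L'->E->R'->H->plug->H
Char 6 ('D'): step: R->0, L->7 (L advanced); D->plug->B->R->G->L->G->refl->A->L'->D->R'->G->plug->G
Char 7 ('B'): step: R->1, L=7; B->plug->D->R->A->L->D->refl->C->L'->E->R'->C->plug->F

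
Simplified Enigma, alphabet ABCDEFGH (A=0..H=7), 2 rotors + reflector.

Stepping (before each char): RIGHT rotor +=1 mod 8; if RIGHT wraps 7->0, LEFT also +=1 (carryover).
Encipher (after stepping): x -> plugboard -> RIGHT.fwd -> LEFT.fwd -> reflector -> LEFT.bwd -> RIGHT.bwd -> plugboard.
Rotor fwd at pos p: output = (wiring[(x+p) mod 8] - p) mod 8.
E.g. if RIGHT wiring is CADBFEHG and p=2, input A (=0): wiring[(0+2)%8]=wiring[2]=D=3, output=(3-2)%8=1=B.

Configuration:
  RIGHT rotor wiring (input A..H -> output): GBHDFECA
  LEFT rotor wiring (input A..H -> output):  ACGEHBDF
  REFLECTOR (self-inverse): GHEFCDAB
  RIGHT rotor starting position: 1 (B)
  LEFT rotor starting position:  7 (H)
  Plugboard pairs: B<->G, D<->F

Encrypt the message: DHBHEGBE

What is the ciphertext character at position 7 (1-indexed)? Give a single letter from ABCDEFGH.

Char 1 ('D'): step: R->2, L=7; D->plug->F->R->G->L->C->refl->E->L'->H->R'->H->plug->H
Char 2 ('H'): step: R->3, L=7; H->plug->H->R->E->L->F->refl->D->L'->C->R'->B->plug->G
Char 3 ('B'): step: R->4, L=7; B->plug->G->R->D->L->H->refl->B->L'->B->R'->A->plug->A
Char 4 ('H'): step: R->5, L=7; H->plug->H->R->A->L->G->refl->A->L'->F->R'->B->plug->G
Char 5 ('E'): step: R->6, L=7; E->plug->E->R->B->L->B->refl->H->L'->D->R'->D->plug->F
Char 6 ('G'): step: R->7, L=7; G->plug->B->R->H->L->E->refl->C->L'->G->R'->F->plug->D
Char 7 ('B'): step: R->0, L->0 (L advanced); B->plug->G->R->C->L->G->refl->A->L'->A->R'->H->plug->H

H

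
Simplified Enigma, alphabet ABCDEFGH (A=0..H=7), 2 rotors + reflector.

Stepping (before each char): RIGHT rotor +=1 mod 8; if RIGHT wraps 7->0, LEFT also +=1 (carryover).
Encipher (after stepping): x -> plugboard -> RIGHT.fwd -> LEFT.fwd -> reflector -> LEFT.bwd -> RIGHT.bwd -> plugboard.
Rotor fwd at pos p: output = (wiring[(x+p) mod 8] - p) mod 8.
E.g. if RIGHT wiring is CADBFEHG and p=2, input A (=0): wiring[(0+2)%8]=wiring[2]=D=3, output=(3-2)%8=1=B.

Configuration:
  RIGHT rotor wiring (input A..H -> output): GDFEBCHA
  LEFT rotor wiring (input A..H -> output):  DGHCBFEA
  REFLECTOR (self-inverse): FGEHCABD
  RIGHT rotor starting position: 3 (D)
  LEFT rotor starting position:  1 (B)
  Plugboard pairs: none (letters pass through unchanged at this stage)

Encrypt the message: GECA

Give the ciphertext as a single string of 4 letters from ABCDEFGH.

Answer: EAGF

Derivation:
Char 1 ('G'): step: R->4, L=1; G->plug->G->R->B->L->G->refl->B->L'->C->R'->E->plug->E
Char 2 ('E'): step: R->5, L=1; E->plug->E->R->G->L->H->refl->D->L'->F->R'->A->plug->A
Char 3 ('C'): step: R->6, L=1; C->plug->C->R->A->L->F->refl->A->L'->D->R'->G->plug->G
Char 4 ('A'): step: R->7, L=1; A->plug->A->R->B->L->G->refl->B->L'->C->R'->F->plug->F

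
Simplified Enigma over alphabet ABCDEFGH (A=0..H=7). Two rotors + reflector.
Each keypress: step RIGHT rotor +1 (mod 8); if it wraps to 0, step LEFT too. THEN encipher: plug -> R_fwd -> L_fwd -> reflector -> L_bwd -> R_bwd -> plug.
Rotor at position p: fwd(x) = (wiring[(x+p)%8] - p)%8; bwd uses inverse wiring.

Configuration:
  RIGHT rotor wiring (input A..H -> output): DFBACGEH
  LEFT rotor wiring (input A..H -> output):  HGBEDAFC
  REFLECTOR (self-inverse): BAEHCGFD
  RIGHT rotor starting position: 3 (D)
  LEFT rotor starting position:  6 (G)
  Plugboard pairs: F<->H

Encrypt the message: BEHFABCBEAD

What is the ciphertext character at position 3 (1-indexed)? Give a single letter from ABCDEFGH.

Char 1 ('B'): step: R->4, L=6; B->plug->B->R->C->L->B->refl->A->L'->D->R'->D->plug->D
Char 2 ('E'): step: R->5, L=6; E->plug->E->R->A->L->H->refl->D->L'->E->R'->F->plug->H
Char 3 ('H'): step: R->6, L=6; H->plug->F->R->C->L->B->refl->A->L'->D->R'->E->plug->E

E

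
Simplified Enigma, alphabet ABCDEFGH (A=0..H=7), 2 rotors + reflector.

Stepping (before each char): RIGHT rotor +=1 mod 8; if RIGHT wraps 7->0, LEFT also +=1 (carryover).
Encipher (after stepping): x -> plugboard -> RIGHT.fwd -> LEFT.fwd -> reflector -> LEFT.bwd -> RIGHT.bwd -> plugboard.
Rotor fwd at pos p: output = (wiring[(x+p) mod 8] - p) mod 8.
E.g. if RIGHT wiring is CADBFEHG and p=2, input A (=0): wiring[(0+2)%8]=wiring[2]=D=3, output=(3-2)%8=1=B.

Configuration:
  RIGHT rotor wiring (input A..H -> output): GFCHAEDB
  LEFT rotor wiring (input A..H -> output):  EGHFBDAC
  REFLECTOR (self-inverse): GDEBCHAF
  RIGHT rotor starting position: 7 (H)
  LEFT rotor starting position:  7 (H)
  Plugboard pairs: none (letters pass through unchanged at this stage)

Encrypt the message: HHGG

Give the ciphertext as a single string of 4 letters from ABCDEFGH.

Answer: AABF

Derivation:
Char 1 ('H'): step: R->0, L->0 (L advanced); H->plug->H->R->B->L->G->refl->A->L'->G->R'->A->plug->A
Char 2 ('H'): step: R->1, L=0; H->plug->H->R->F->L->D->refl->B->L'->E->R'->A->plug->A
Char 3 ('G'): step: R->2, L=0; G->plug->G->R->E->L->B->refl->D->L'->F->R'->B->plug->B
Char 4 ('G'): step: R->3, L=0; G->plug->G->R->C->L->H->refl->F->L'->D->R'->F->plug->F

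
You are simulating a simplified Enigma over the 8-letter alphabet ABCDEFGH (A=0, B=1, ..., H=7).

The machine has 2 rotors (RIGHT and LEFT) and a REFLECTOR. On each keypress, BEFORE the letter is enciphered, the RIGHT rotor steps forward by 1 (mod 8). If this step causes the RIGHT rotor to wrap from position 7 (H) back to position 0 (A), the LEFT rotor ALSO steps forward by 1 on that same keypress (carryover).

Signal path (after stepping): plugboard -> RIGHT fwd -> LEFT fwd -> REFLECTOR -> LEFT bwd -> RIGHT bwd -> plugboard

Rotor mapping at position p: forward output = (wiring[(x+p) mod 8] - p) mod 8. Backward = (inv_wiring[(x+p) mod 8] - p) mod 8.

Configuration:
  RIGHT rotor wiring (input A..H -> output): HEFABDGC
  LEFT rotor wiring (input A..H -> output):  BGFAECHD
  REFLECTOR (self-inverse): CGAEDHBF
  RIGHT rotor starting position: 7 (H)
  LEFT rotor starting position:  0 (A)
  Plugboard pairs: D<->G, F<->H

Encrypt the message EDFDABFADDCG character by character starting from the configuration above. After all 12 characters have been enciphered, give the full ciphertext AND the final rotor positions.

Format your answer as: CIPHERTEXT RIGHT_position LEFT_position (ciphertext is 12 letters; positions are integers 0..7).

Char 1 ('E'): step: R->0, L->1 (L advanced); E->plug->E->R->B->L->E->refl->D->L'->D->R'->F->plug->H
Char 2 ('D'): step: R->1, L=1; D->plug->G->R->B->L->E->refl->D->L'->D->R'->A->plug->A
Char 3 ('F'): step: R->2, L=1; F->plug->H->R->C->L->H->refl->F->L'->A->R'->F->plug->H
Char 4 ('D'): step: R->3, L=1; D->plug->G->R->B->L->E->refl->D->L'->D->R'->D->plug->G
Char 5 ('A'): step: R->4, L=1; A->plug->A->R->F->L->G->refl->B->L'->E->R'->H->plug->F
Char 6 ('B'): step: R->5, L=1; B->plug->B->R->B->L->E->refl->D->L'->D->R'->G->plug->D
Char 7 ('F'): step: R->6, L=1; F->plug->H->R->F->L->G->refl->B->L'->E->R'->B->plug->B
Char 8 ('A'): step: R->7, L=1; A->plug->A->R->D->L->D->refl->E->L'->B->R'->E->plug->E
Char 9 ('D'): step: R->0, L->2 (L advanced); D->plug->G->R->G->L->H->refl->F->L'->E->R'->B->plug->B
Char 10 ('D'): step: R->1, L=2; D->plug->G->R->B->L->G->refl->B->L'->F->R'->F->plug->H
Char 11 ('C'): step: R->2, L=2; C->plug->C->R->H->L->E->refl->D->L'->A->R'->F->plug->H
Char 12 ('G'): step: R->3, L=2; G->plug->D->R->D->L->A->refl->C->L'->C->R'->H->plug->F
Final: ciphertext=HAHGFDBEBHHF, RIGHT=3, LEFT=2

Answer: HAHGFDBEBHHF 3 2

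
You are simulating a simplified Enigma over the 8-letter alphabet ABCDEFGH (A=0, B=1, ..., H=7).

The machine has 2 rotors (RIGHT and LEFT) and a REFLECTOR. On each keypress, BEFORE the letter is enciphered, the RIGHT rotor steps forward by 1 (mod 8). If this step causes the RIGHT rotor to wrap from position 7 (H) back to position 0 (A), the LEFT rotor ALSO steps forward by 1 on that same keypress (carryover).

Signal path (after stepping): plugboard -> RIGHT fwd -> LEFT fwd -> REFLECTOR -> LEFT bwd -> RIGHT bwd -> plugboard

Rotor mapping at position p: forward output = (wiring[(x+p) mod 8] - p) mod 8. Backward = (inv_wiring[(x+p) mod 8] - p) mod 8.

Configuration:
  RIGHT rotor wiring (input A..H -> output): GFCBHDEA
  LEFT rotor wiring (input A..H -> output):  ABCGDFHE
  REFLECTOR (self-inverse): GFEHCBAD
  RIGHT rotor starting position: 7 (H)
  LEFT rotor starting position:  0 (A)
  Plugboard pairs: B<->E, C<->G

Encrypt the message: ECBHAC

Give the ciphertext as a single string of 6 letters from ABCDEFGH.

Answer: HDDADG

Derivation:
Char 1 ('E'): step: R->0, L->1 (L advanced); E->plug->B->R->F->L->G->refl->A->L'->A->R'->H->plug->H
Char 2 ('C'): step: R->1, L=1; C->plug->G->R->H->L->H->refl->D->L'->G->R'->D->plug->D
Char 3 ('B'): step: R->2, L=1; B->plug->E->R->C->L->F->refl->B->L'->B->R'->D->plug->D
Char 4 ('H'): step: R->3, L=1; H->plug->H->R->H->L->H->refl->D->L'->G->R'->A->plug->A
Char 5 ('A'): step: R->4, L=1; A->plug->A->R->D->L->C->refl->E->L'->E->R'->D->plug->D
Char 6 ('C'): step: R->5, L=1; C->plug->G->R->E->L->E->refl->C->L'->D->R'->C->plug->G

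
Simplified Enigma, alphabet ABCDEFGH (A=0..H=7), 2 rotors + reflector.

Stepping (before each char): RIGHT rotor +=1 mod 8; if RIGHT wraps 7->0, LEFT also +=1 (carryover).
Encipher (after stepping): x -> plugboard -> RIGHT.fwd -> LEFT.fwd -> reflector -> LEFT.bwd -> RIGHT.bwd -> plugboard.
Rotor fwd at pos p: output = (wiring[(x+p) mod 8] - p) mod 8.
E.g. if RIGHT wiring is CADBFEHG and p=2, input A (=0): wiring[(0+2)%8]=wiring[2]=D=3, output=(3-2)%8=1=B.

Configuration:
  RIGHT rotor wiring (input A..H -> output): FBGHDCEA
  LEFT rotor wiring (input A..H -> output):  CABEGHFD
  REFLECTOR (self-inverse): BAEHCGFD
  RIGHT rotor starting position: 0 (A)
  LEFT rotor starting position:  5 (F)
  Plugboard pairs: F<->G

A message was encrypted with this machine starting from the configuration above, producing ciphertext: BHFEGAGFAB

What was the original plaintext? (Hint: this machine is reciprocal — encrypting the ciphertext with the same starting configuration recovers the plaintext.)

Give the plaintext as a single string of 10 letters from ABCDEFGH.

Answer: ACAABHBHHC

Derivation:
Char 1 ('B'): step: R->1, L=5; B->plug->B->R->F->L->E->refl->C->L'->A->R'->A->plug->A
Char 2 ('H'): step: R->2, L=5; H->plug->H->R->H->L->B->refl->A->L'->B->R'->C->plug->C
Char 3 ('F'): step: R->3, L=5; F->plug->G->R->G->L->H->refl->D->L'->E->R'->A->plug->A
Char 4 ('E'): step: R->4, L=5; E->plug->E->R->B->L->A->refl->B->L'->H->R'->A->plug->A
Char 5 ('G'): step: R->5, L=5; G->plug->F->R->B->L->A->refl->B->L'->H->R'->B->plug->B
Char 6 ('A'): step: R->6, L=5; A->plug->A->R->G->L->H->refl->D->L'->E->R'->H->plug->H
Char 7 ('G'): step: R->7, L=5; G->plug->F->R->E->L->D->refl->H->L'->G->R'->B->plug->B
Char 8 ('F'): step: R->0, L->6 (L advanced); F->plug->G->R->E->L->D->refl->H->L'->A->R'->H->plug->H
Char 9 ('A'): step: R->1, L=6; A->plug->A->R->A->L->H->refl->D->L'->E->R'->H->plug->H
Char 10 ('B'): step: R->2, L=6; B->plug->B->R->F->L->G->refl->F->L'->B->R'->C->plug->C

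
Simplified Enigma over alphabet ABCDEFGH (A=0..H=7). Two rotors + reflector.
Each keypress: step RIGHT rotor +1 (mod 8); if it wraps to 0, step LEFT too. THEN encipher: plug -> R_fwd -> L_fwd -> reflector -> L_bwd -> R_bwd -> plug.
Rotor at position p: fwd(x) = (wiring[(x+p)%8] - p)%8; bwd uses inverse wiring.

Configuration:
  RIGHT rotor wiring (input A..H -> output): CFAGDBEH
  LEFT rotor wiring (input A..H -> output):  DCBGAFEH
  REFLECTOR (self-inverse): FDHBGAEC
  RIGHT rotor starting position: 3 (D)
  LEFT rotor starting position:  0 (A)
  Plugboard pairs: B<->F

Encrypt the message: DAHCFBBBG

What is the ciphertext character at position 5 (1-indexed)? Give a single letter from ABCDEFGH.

Char 1 ('D'): step: R->4, L=0; D->plug->D->R->D->L->G->refl->E->L'->G->R'->E->plug->E
Char 2 ('A'): step: R->5, L=0; A->plug->A->R->E->L->A->refl->F->L'->F->R'->D->plug->D
Char 3 ('H'): step: R->6, L=0; H->plug->H->R->D->L->G->refl->E->L'->G->R'->A->plug->A
Char 4 ('C'): step: R->7, L=0; C->plug->C->R->G->L->E->refl->G->L'->D->R'->B->plug->F
Char 5 ('F'): step: R->0, L->1 (L advanced); F->plug->B->R->F->L->D->refl->B->L'->A->R'->C->plug->C

C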